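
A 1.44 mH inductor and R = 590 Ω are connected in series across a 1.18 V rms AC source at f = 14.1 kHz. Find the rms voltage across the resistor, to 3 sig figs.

1.15 V

ω = 2πf = 88590 rad/s
X_L = ωL = 128 Ω
Z = 590 + j128 Ω
|Z| = √(590² + 128²) = 604 Ω
I = V/|Z| = 1.95 mA
V_R = I·|Z_R| = 0.00195 × 590 = 1.15 V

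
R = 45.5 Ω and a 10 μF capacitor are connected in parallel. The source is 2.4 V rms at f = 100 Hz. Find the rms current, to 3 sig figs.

54.9 mA

ω = 2πf = 628.3 rad/s
X_C = 1/(ωC) = 159 Ω
Parallel: admittances add. Y = 1/R + jωC
Y = (0.0220 + j0.00628) S
|Y| = 0.0229 S → |Z| = 1/|Y| = 43.7 Ω, ∠Z = −∠Y = -16.0°
I = V/|Z| = 2.4/43.7 = 54.9 mA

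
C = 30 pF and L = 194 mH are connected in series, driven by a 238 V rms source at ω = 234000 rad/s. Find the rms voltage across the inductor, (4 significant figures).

X_L = ωL = 45400 Ω
X_C = 1/(ωC) = 142500 Ω
Net reactance X = X_L − X_C = -97050 Ω
Z = − j97050 Ω
|Z| = √(0² + 97050²) = 97050 Ω
I = V/|Z| = 2.452 mA
V_L = I·|Z_L| = 0.002452 × 45400 = 111.3 V

111.3 V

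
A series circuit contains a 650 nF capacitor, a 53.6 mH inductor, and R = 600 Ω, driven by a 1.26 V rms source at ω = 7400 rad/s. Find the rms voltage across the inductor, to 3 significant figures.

X_L = ωL = 397 Ω
X_C = 1/(ωC) = 208 Ω
Net reactance X = X_L − X_C = 189 Ω
Z = 600 + j189 Ω
|Z| = √(600² + 189²) = 629 Ω
I = V/|Z| = 2.00 mA
V_L = I·|Z_L| = 0.00200 × 397 = 0.795 V

0.795 V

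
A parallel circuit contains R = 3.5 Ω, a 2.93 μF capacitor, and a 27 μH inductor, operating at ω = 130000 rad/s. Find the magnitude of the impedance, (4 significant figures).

3.318 Ω

X_L = ωL = 3.510 Ω
X_C = 1/(ωC) = 2.625 Ω
Parallel: admittances add. Y = 1/R + 1/(jωL) + jωC
Y = (0.2857 + j0.09600) S
|Y| = 0.3014 S → |Z| = 1/|Y| = 3.318 Ω, ∠Z = −∠Y = -18.57°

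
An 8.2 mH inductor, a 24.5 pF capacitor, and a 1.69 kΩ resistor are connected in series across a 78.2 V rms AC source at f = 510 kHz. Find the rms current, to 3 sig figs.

5.73 mA

ω = 2πf = 3.204e+06 rad/s
X_L = ωL = 26300 Ω
X_C = 1/(ωC) = 12700 Ω
Net reactance X = X_L − X_C = 13500 Ω
Z = 1690 + j13500 Ω
|Z| = √(1690² + 13500²) = 13600 Ω
I = V/|Z| = 78.2/13600 = 5.73 mA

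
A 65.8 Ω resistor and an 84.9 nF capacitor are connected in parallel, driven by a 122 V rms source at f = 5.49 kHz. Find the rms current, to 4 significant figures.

1.888 A

ω = 2πf = 34490 rad/s
X_C = 1/(ωC) = 341.5 Ω
Parallel: admittances add. Y = 1/R + jωC
Y = (0.01520 + j0.002929) S
|Y| = 0.01548 S → |Z| = 1/|Y| = 64.61 Ω, ∠Z = −∠Y = -10.91°
I = V/|Z| = 122/64.61 = 1.888 A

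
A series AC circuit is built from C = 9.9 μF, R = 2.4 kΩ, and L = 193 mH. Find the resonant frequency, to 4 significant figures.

115.1 Hz

ω₀ = 1/√(LC) = 1/√(0.193 × 9.9e-06) = 723.4 rad/s
f₀ = ω₀/(2π) = 115.1 Hz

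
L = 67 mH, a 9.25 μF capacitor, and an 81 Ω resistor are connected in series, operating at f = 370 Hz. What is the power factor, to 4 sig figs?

ω = 2πf = 2325 rad/s
X_L = ωL = 155.8 Ω
X_C = 1/(ωC) = 46.50 Ω
Net reactance X = X_L − X_C = 109.3 Ω
Z = 81.00 + j109.3 Ω
|Z| = √(81.00² + 109.3²) = 136.0 Ω
∠Z = arctan(109.3/81.00) = 53.45°
cos φ = cos(53.45°) = 0.5956

0.5956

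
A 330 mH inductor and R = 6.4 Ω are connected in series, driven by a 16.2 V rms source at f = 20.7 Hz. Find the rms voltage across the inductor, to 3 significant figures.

16.0 V

ω = 2πf = 130.1 rad/s
X_L = ωL = 42.9 Ω
Z = 6.40 + j42.9 Ω
|Z| = √(6.40² + 42.9²) = 43.4 Ω
I = V/|Z| = 373 mA
V_L = I·|Z_L| = 0.373 × 42.9 = 16.0 V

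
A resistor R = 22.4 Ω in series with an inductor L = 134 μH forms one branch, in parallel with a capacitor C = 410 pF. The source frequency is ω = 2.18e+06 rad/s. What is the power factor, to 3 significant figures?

X_L = ωL = 292 Ω
X_C = 1/(ωC) = 1120 Ω
Branch 1 (R+jX_L): Z₁ = 22.4 + j292 Ω, |Z₁| = 293 Ω
Branch 2 (−jX_C): Z₂ = −j1120 Ω
Parallel: Z = Z₁Z₂/(Z₁+Z₂), |Z| = 396 Ω, ∠Z = 84.1°
cos φ = cos(84.1°) = 0.103

0.103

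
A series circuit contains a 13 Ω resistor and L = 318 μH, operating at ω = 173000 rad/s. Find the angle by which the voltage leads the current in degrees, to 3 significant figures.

76.7°

X_L = ωL = 55.0 Ω
Z = 13.0 + j55.0 Ω
|Z| = √(13.0² + 55.0²) = 56.5 Ω
∠Z = arctan(55.0/13.0) = 76.7°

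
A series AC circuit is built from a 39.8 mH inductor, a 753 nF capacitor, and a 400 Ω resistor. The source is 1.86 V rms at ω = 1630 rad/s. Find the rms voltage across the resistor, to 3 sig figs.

0.875 V

X_L = ωL = 64.9 Ω
X_C = 1/(ωC) = 815 Ω
Net reactance X = X_L − X_C = -750 Ω
Z = 400 − j750 Ω
|Z| = √(400² + 750²) = 850 Ω
I = V/|Z| = 2.19 mA
V_R = I·|Z_R| = 0.00219 × 400 = 0.875 V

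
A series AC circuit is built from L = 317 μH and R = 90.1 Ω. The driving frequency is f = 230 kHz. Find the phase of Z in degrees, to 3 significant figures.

78.9°

ω = 2πf = 1.445e+06 rad/s
X_L = ωL = 458 Ω
Z = 90.1 + j458 Ω
|Z| = √(90.1² + 458²) = 467 Ω
∠Z = arctan(458/90.1) = 78.9°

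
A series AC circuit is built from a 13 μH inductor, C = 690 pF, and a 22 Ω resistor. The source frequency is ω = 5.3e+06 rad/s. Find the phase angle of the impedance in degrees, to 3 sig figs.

X_L = ωL = 68.9 Ω
X_C = 1/(ωC) = 273 Ω
Net reactance X = X_L − X_C = -205 Ω
Z = 22.0 − j205 Ω
|Z| = √(22.0² + 205²) = 206 Ω
∠Z = arctan(-205/22.0) = -83.9°

-83.9°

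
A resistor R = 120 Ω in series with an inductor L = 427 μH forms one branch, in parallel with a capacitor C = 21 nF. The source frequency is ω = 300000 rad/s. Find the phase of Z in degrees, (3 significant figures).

-28.8°

X_L = ωL = 128 Ω
X_C = 1/(ωC) = 159 Ω
Branch 1 (R+jX_L): Z₁ = 120 + j128 Ω, |Z₁| = 176 Ω
Branch 2 (−jX_C): Z₂ = −j159 Ω
Parallel: Z = Z₁Z₂/(Z₁+Z₂), |Z| = 225 Ω, ∠Z = -28.8°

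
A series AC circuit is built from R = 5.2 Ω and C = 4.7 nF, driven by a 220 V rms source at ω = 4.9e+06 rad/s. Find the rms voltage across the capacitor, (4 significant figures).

218.4 V

X_C = 1/(ωC) = 43.42 Ω
Z = 5.200 − j43.42 Ω
|Z| = √(5.200² + 43.42²) = 43.73 Ω
I = V/|Z| = 5.031 A
V_C = I·|Z_C| = 5.031 × 43.42 = 218.4 V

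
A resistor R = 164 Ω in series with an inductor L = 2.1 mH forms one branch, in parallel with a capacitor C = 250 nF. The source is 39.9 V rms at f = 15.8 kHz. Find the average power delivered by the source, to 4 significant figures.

3.711 W

ω = 2πf = 99270 rad/s
X_L = ωL = 208.5 Ω
X_C = 1/(ωC) = 40.29 Ω
Branch 1 (R+jX_L): Z₁ = 164.0 + j208.5 Ω, |Z₁| = 265.3 Ω
Branch 2 (−jX_C): Z₂ = −j40.29 Ω
Parallel: Z = Z₁Z₂/(Z₁+Z₂), |Z| = 45.50 Ω, ∠Z = -83.91°
I = V/|Z| = 877.0 mA
P = VI cos φ = 39.9 × 0.8770 × cos(-83.91°) = 3.711 W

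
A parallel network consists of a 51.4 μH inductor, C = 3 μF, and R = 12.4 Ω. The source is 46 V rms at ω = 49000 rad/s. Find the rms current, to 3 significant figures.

X_L = ωL = 2.52 Ω
X_C = 1/(ωC) = 6.80 Ω
Parallel: admittances add. Y = 1/R + 1/(jωL) + jωC
Y = (0.0806 − j0.250) S
|Y| = 0.263 S → |Z| = 1/|Y| = 3.81 Ω, ∠Z = −∠Y = 72.1°
I = V/|Z| = 46/3.81 = 12.1 A

12.1 A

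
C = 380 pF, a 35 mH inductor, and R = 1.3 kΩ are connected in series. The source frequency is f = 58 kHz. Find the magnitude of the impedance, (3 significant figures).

5680 Ω

ω = 2πf = 364400 rad/s
X_L = ωL = 12800 Ω
X_C = 1/(ωC) = 7220 Ω
Net reactance X = X_L − X_C = 5530 Ω
Z = 1300 + j5530 Ω
|Z| = √(1300² + 5530²) = 5680 Ω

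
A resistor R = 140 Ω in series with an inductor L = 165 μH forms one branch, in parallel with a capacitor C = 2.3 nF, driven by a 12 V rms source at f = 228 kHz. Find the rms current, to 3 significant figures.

ω = 2πf = 1.433e+06 rad/s
X_L = ωL = 236 Ω
X_C = 1/(ωC) = 303 Ω
Branch 1 (R+jX_L): Z₁ = 140 + j236 Ω, |Z₁| = 275 Ω
Branch 2 (−jX_C): Z₂ = −j303 Ω
Parallel: Z = Z₁Z₂/(Z₁+Z₂), |Z| = 537 Ω, ∠Z = -5.02°
I = V/|Z| = 12/537 = 22.3 mA

22.3 mA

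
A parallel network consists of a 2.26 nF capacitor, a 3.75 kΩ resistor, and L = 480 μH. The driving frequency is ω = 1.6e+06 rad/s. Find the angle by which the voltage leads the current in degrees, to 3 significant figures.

-83.4°

X_L = ωL = 768 Ω
X_C = 1/(ωC) = 277 Ω
Parallel: admittances add. Y = 1/R + 1/(jωL) + jωC
Y = (0.000267 + j0.00231) S
|Y| = 0.00233 S → |Z| = 1/|Y| = 429 Ω, ∠Z = −∠Y = -83.4°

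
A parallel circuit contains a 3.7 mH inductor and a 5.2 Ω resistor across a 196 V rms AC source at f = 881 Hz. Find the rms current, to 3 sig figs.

38.9 A

ω = 2πf = 5535 rad/s
X_L = ωL = 20.5 Ω
Parallel: admittances add. Y = 1/R + 1/(jωL)
Y = (0.192 − j0.0488) S
|Y| = 0.198 S → |Z| = 1/|Y| = 5.04 Ω, ∠Z = −∠Y = 14.2°
I = V/|Z| = 196/5.04 = 38.9 A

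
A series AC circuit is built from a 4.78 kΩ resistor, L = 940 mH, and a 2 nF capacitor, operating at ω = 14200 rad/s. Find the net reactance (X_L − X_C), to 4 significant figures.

-21860 Ω

X_L = ωL = 13350 Ω
X_C = 1/(ωC) = 35210 Ω
X = 13350 − 35210 = -21860 Ω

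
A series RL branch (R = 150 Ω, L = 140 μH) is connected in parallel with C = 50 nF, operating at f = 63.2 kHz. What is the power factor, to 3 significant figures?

ω = 2πf = 397100 rad/s
X_L = ωL = 55.6 Ω
X_C = 1/(ωC) = 50.4 Ω
Branch 1 (R+jX_L): Z₁ = 150 + j55.6 Ω, |Z₁| = 160 Ω
Branch 2 (−jX_C): Z₂ = −j50.4 Ω
Parallel: Z = Z₁Z₂/(Z₁+Z₂), |Z| = 53.7 Ω, ∠Z = -71.7°
cos φ = cos(-71.7°) = 0.315

0.315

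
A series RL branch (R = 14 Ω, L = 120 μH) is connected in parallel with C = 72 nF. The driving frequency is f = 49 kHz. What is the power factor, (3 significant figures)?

0.986

ω = 2πf = 307900 rad/s
X_L = ωL = 36.9 Ω
X_C = 1/(ωC) = 45.1 Ω
Branch 1 (R+jX_L): Z₁ = 14.0 + j36.9 Ω, |Z₁| = 39.5 Ω
Branch 2 (−jX_C): Z₂ = −j45.1 Ω
Parallel: Z = Z₁Z₂/(Z₁+Z₂), |Z| = 110 Ω, ∠Z = 9.50°
cos φ = cos(9.50°) = 0.986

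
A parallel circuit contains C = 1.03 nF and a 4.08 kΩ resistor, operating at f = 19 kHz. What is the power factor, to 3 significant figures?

ω = 2πf = 119400 rad/s
X_C = 1/(ωC) = 8130 Ω
Parallel: admittances add. Y = 1/R + jωC
Y = (0.000245 + j0.000123) S
|Y| = 0.000274 S → |Z| = 1/|Y| = 3650 Ω, ∠Z = −∠Y = -26.6°
cos φ = cos(-26.6°) = 0.894

0.894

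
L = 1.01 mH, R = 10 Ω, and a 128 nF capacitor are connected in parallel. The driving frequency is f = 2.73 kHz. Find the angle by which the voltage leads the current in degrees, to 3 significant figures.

29.0°

ω = 2πf = 17150 rad/s
X_L = ωL = 17.3 Ω
X_C = 1/(ωC) = 455 Ω
Parallel: admittances add. Y = 1/R + 1/(jωL) + jωC
Y = (0.100 − j0.0555) S
|Y| = 0.114 S → |Z| = 1/|Y| = 8.74 Ω, ∠Z = −∠Y = 29.0°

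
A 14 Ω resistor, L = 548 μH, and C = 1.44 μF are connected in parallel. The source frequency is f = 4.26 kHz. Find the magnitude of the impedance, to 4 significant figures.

12.93 Ω

ω = 2πf = 26770 rad/s
X_L = ωL = 14.67 Ω
X_C = 1/(ωC) = 25.94 Ω
Parallel: admittances add. Y = 1/R + 1/(jωL) + jωC
Y = (0.07143 − j0.02963) S
|Y| = 0.07733 S → |Z| = 1/|Y| = 12.93 Ω, ∠Z = −∠Y = 22.53°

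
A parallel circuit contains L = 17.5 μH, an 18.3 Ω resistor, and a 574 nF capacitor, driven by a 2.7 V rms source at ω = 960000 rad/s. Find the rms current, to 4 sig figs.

1.335 A

X_L = ωL = 16.80 Ω
X_C = 1/(ωC) = 1.815 Ω
Parallel: admittances add. Y = 1/R + 1/(jωL) + jωC
Y = (0.05464 + j0.4915) S
|Y| = 0.4945 S → |Z| = 1/|Y| = 2.022 Ω, ∠Z = −∠Y = -83.66°
I = V/|Z| = 2.7/2.022 = 1.335 A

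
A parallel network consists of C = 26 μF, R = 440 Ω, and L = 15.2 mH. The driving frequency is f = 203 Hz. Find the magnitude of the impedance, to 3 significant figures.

ω = 2πf = 1275 rad/s
X_L = ωL = 19.4 Ω
X_C = 1/(ωC) = 30.2 Ω
Parallel: admittances add. Y = 1/R + 1/(jωL) + jωC
Y = (0.00227 − j0.0184) S
|Y| = 0.0186 S → |Z| = 1/|Y| = 53.9 Ω, ∠Z = −∠Y = 83.0°

53.9 Ω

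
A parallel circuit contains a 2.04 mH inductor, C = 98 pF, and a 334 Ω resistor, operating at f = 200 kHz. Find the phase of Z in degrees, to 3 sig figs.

ω = 2πf = 1.257e+06 rad/s
X_L = ωL = 2560 Ω
X_C = 1/(ωC) = 8120 Ω
Parallel: admittances add. Y = 1/R + 1/(jωL) + jωC
Y = (0.00299 − j0.000267) S
|Y| = 0.00301 S → |Z| = 1/|Y| = 333 Ω, ∠Z = −∠Y = 5.09°

5.09°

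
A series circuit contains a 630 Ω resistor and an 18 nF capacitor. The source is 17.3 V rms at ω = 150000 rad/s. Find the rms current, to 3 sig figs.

X_C = 1/(ωC) = 370 Ω
Z = 630 − j370 Ω
|Z| = √(630² + 370²) = 731 Ω
I = V/|Z| = 17.3/731 = 23.7 mA

23.7 mA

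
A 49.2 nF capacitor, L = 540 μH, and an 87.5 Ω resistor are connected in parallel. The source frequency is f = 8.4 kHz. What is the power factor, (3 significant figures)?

0.332

ω = 2πf = 52780 rad/s
X_L = ωL = 28.5 Ω
X_C = 1/(ωC) = 385 Ω
Parallel: admittances add. Y = 1/R + 1/(jωL) + jωC
Y = (0.0114 − j0.0325) S
|Y| = 0.0344 S → |Z| = 1/|Y| = 29.0 Ω, ∠Z = −∠Y = 70.6°
cos φ = cos(70.6°) = 0.332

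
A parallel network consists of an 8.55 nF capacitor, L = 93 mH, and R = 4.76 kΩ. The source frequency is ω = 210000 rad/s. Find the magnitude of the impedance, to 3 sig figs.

569 Ω

X_L = ωL = 19500 Ω
X_C = 1/(ωC) = 557 Ω
Parallel: admittances add. Y = 1/R + 1/(jωL) + jωC
Y = (0.000210 + j0.00174) S
|Y| = 0.00176 S → |Z| = 1/|Y| = 569 Ω, ∠Z = −∠Y = -83.1°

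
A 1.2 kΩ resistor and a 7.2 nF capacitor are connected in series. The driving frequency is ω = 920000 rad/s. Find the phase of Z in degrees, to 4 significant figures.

-7.170°

X_C = 1/(ωC) = 151.0 Ω
Z = 1200 − j151.0 Ω
|Z| = √(1200² + 151.0²) = 1209 Ω
∠Z = arctan(-151.0/1200) = -7.170°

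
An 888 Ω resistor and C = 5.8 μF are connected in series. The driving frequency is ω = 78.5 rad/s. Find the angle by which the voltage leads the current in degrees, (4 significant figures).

-67.99°

X_C = 1/(ωC) = 2196 Ω
Z = 888.0 − j2196 Ω
|Z| = √(888.0² + 2196²) = 2369 Ω
∠Z = arctan(-2196/888.0) = -67.99°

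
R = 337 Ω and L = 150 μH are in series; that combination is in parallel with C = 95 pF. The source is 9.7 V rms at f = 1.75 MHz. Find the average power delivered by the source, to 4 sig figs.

ω = 2πf = 1.1e+07 rad/s
X_L = ωL = 1649 Ω
X_C = 1/(ωC) = 957.3 Ω
Branch 1 (R+jX_L): Z₁ = 337.0 + j1649 Ω, |Z₁| = 1683 Ω
Branch 2 (−jX_C): Z₂ = −j957.3 Ω
Parallel: Z = Z₁Z₂/(Z₁+Z₂), |Z| = 2094 Ω, ∠Z = -75.58°
I = V/|Z| = 4.633 mA
P = VI cos φ = 9.7 × 0.004633 × cos(-75.58°) = 11.19 mW

11.19 mW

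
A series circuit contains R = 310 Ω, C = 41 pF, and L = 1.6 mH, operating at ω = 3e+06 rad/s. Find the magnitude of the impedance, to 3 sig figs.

X_L = ωL = 4800 Ω
X_C = 1/(ωC) = 8130 Ω
Net reactance X = X_L − X_C = -3330 Ω
Z = 310 − j3330 Ω
|Z| = √(310² + 3330²) = 3340 Ω

3340 Ω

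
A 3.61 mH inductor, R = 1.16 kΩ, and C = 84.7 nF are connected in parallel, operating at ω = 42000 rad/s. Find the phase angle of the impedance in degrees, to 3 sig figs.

X_L = ωL = 152 Ω
X_C = 1/(ωC) = 281 Ω
Parallel: admittances add. Y = 1/R + 1/(jωL) + jωC
Y = (0.000862 − j0.00304) S
|Y| = 0.00316 S → |Z| = 1/|Y| = 317 Ω, ∠Z = −∠Y = 74.2°

74.2°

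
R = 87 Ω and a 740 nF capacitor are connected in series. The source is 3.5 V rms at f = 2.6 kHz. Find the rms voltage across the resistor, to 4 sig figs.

2.536 V

ω = 2πf = 16340 rad/s
X_C = 1/(ωC) = 82.72 Ω
Z = 87.00 − j82.72 Ω
|Z| = √(87.00² + 82.72²) = 120.0 Ω
I = V/|Z| = 29.15 mA
V_R = I·|Z_R| = 0.02915 × 87.00 = 2.536 V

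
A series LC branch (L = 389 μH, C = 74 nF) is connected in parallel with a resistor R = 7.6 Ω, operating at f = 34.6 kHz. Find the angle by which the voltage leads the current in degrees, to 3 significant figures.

18.7°

ω = 2πf = 217400 rad/s
X_L = ωL = 84.6 Ω
X_C = 1/(ωC) = 62.2 Ω
Branch 1: Z₁ = R = 7.60 Ω
Branch 2 (series LC): Z₂ = j(X_L − X_C) = j22.4 Ω
Parallel: Z = Z₁Z₂/(Z₁+Z₂), |Z| = 7.20 Ω, ∠Z = 18.7°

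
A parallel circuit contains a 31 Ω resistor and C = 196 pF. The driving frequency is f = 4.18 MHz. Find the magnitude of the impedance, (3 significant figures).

30.6 Ω

ω = 2πf = 2.626e+07 rad/s
X_C = 1/(ωC) = 194 Ω
Parallel: admittances add. Y = 1/R + jωC
Y = (0.0323 + j0.00515) S
|Y| = 0.0327 S → |Z| = 1/|Y| = 30.6 Ω, ∠Z = −∠Y = -9.07°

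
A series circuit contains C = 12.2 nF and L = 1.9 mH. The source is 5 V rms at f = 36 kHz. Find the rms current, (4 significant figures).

ω = 2πf = 226200 rad/s
X_L = ωL = 429.8 Ω
X_C = 1/(ωC) = 362.4 Ω
Net reactance X = X_L − X_C = 67.40 Ω
Z = j67.40 Ω
|Z| = √(0² + 67.40²) = 67.40 Ω
I = V/|Z| = 5/67.40 = 74.19 mA

74.19 mA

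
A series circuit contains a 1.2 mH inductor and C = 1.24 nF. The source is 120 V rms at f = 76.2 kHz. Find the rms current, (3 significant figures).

ω = 2πf = 478800 rad/s
X_L = ωL = 575 Ω
X_C = 1/(ωC) = 1680 Ω
Net reactance X = X_L − X_C = -1110 Ω
Z = − j1110 Ω
|Z| = √(0² + 1110²) = 1110 Ω
I = V/|Z| = 120/1110 = 108 mA

108 mA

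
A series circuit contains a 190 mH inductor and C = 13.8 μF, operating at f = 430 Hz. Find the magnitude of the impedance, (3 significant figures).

487 Ω

ω = 2πf = 2702 rad/s
X_L = ωL = 513 Ω
X_C = 1/(ωC) = 26.8 Ω
Net reactance X = X_L − X_C = 487 Ω
Z = j487 Ω
|Z| = √(0² + 487²) = 487 Ω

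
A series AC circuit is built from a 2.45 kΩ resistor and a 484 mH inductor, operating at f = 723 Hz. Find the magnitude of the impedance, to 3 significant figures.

3290 Ω

ω = 2πf = 4543 rad/s
X_L = ωL = 2200 Ω
Z = 2450 + j2200 Ω
|Z| = √(2450² + 2200²) = 3290 Ω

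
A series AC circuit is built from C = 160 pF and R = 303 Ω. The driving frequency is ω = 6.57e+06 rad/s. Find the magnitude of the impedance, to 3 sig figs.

X_C = 1/(ωC) = 951 Ω
Z = 303 − j951 Ω
|Z| = √(303² + 951²) = 998 Ω

998 Ω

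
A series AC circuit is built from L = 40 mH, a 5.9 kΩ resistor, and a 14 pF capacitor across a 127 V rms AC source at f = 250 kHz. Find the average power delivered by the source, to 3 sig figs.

ω = 2πf = 1.571e+06 rad/s
X_L = ωL = 62800 Ω
X_C = 1/(ωC) = 45500 Ω
Net reactance X = X_L − X_C = 17400 Ω
Z = 5900 + j17400 Ω
|Z| = √(5900² + 17400²) = 18300 Ω
∠Z = arctan(17400/5900) = 71.2°
I = V/|Z| = 6.93 mA
P = VI cos φ = 127 × 0.00693 × cos(71.2°) = 283 mW

283 mW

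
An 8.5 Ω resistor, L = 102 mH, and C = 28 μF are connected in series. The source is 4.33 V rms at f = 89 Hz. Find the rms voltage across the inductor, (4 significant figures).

ω = 2πf = 559.2 rad/s
X_L = ωL = 57.04 Ω
X_C = 1/(ωC) = 63.87 Ω
Net reactance X = X_L − X_C = -6.828 Ω
Z = 8.500 − j6.828 Ω
|Z| = √(8.500² + 6.828²) = 10.90 Ω
I = V/|Z| = 397.2 mA
V_L = I·|Z_L| = 0.3972 × 57.04 = 22.65 V

22.65 V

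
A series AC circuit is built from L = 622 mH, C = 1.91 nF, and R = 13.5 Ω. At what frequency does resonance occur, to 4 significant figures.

4.618 kHz

ω₀ = 1/√(LC) = 1/√(0.622 × 1.91e-09) = 29010 rad/s
f₀ = ω₀/(2π) = 4.618 kHz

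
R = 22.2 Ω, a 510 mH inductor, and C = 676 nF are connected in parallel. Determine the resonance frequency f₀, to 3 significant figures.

271 Hz

ω₀ = 1/√(LC) = 1/√(0.51 × 6.76e-07) = 1703 rad/s
f₀ = ω₀/(2π) = 271 Hz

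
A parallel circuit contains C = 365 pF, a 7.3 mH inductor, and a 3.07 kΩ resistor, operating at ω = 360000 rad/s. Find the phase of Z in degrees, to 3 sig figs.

37.4°

X_L = ωL = 2630 Ω
X_C = 1/(ωC) = 7610 Ω
Parallel: admittances add. Y = 1/R + 1/(jωL) + jωC
Y = (0.000326 − j0.000249) S
|Y| = 0.000410 S → |Z| = 1/|Y| = 2440 Ω, ∠Z = −∠Y = 37.4°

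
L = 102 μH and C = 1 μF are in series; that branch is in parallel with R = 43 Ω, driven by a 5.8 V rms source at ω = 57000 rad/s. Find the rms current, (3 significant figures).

X_L = ωL = 5.81 Ω
X_C = 1/(ωC) = 17.5 Ω
Branch 1: Z₁ = R = 43.0 Ω
Branch 2 (series LC): Z₂ = j(X_L − X_C) = −j11.7 Ω
Parallel: Z = Z₁Z₂/(Z₁+Z₂), |Z| = 11.3 Ω, ∠Z = -74.7°
I = V/|Z| = 5.8/11.3 = 513 mA

513 mA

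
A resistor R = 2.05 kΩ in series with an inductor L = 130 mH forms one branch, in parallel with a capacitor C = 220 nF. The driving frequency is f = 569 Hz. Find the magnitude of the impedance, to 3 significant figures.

ω = 2πf = 3575 rad/s
X_L = ωL = 465 Ω
X_C = 1/(ωC) = 1270 Ω
Branch 1 (R+jX_L): Z₁ = 2050 + j465 Ω, |Z₁| = 2100 Ω
Branch 2 (−jX_C): Z₂ = −j1270 Ω
Parallel: Z = Z₁Z₂/(Z₁+Z₂), |Z| = 1210 Ω, ∠Z = -55.7°

1210 Ω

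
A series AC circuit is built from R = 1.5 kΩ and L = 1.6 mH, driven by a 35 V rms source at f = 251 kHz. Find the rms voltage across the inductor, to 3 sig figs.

30.1 V

ω = 2πf = 1.577e+06 rad/s
X_L = ωL = 2520 Ω
Z = 1500 + j2520 Ω
|Z| = √(1500² + 2520²) = 2940 Ω
I = V/|Z| = 11.9 mA
V_L = I·|Z_L| = 0.0119 × 2520 = 30.1 V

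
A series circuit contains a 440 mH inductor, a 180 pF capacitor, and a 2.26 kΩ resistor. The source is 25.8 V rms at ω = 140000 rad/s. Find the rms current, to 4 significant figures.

1.171 mA

X_L = ωL = 61600 Ω
X_C = 1/(ωC) = 39680 Ω
Net reactance X = X_L − X_C = 21920 Ω
Z = 2260 + j21920 Ω
|Z| = √(2260² + 21920²) = 22030 Ω
I = V/|Z| = 25.8/22030 = 1.171 mA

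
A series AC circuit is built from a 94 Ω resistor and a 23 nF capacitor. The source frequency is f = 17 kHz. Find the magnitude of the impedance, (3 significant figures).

418 Ω

ω = 2πf = 106800 rad/s
X_C = 1/(ωC) = 407 Ω
Z = 94.0 − j407 Ω
|Z| = √(94.0² + 407²) = 418 Ω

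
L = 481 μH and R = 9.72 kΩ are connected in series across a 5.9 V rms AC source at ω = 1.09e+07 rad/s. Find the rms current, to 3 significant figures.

534 μA

X_L = ωL = 5240 Ω
Z = 9720 + j5240 Ω
|Z| = √(9720² + 5240²) = 11000 Ω
I = V/|Z| = 5.9/11000 = 534 μA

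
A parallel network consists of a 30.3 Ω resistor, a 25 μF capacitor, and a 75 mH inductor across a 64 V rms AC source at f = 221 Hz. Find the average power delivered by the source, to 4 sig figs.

ω = 2πf = 1389 rad/s
X_L = ωL = 104.1 Ω
X_C = 1/(ωC) = 28.81 Ω
Parallel: admittances add. Y = 1/R + 1/(jωL) + jωC
Y = (0.03300 + j0.02511) S
|Y| = 0.04147 S → |Z| = 1/|Y| = 24.11 Ω, ∠Z = −∠Y = -37.27°
I = V/|Z| = 2.654 A
P = VI cos φ = 64 × 2.654 × cos(-37.27°) = 135.2 W

135.2 W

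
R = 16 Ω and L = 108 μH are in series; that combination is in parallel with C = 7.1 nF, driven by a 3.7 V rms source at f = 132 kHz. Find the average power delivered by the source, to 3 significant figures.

26.5 mW

ω = 2πf = 829400 rad/s
X_L = ωL = 89.6 Ω
X_C = 1/(ωC) = 170 Ω
Branch 1 (R+jX_L): Z₁ = 16.0 + j89.6 Ω, |Z₁| = 91.0 Ω
Branch 2 (−jX_C): Z₂ = −j170 Ω
Parallel: Z = Z₁Z₂/(Z₁+Z₂), |Z| = 189 Ω, ∠Z = 68.6°
I = V/|Z| = 19.6 mA
P = VI cos φ = 3.7 × 0.0196 × cos(68.6°) = 26.5 mW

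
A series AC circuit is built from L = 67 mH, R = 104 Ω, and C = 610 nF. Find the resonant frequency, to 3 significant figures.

ω₀ = 1/√(LC) = 1/√(0.067 × 6.1e-07) = 4946 rad/s
f₀ = ω₀/(2π) = 787 Hz

787 Hz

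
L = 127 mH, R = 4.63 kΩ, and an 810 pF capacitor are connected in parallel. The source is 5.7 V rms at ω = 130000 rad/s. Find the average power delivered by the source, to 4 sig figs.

X_L = ωL = 16510 Ω
X_C = 1/(ωC) = 9497 Ω
Parallel: admittances add. Y = 1/R + 1/(jωL) + jωC
Y = (0.0002160 + j4.473e-05) S
|Y| = 0.0002206 S → |Z| = 1/|Y| = 4534 Ω, ∠Z = −∠Y = -11.70°
I = V/|Z| = 1.257 mA
P = VI cos φ = 5.7 × 0.001257 × cos(-11.70°) = 7.017 mW

7.017 mW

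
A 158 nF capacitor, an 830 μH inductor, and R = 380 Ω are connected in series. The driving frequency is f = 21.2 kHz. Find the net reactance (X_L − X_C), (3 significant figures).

ω = 2πf = 133200 rad/s
X_L = ωL = 111 Ω
X_C = 1/(ωC) = 47.5 Ω
X = 111 − 47.5 = 63.0 Ω

63.0 Ω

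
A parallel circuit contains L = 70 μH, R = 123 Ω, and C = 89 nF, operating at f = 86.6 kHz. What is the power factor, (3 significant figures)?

ω = 2πf = 544100 rad/s
X_L = ωL = 38.1 Ω
X_C = 1/(ωC) = 20.6 Ω
Parallel: admittances add. Y = 1/R + 1/(jωL) + jωC
Y = (0.00813 + j0.0222) S
|Y| = 0.0236 S → |Z| = 1/|Y| = 42.3 Ω, ∠Z = −∠Y = -69.9°
cos φ = cos(-69.9°) = 0.344

0.344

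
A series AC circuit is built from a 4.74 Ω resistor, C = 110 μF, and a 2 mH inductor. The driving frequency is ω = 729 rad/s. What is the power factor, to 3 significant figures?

0.395

X_L = ωL = 1.46 Ω
X_C = 1/(ωC) = 12.5 Ω
Net reactance X = X_L − X_C = -11.0 Ω
Z = 4.74 − j11.0 Ω
|Z| = √(4.74² + 11.0²) = 12.0 Ω
∠Z = arctan(-11.0/4.74) = -66.7°
cos φ = cos(-66.7°) = 0.395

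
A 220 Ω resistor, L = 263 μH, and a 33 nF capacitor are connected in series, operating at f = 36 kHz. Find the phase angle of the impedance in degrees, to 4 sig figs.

-18.70°

ω = 2πf = 226200 rad/s
X_L = ωL = 59.49 Ω
X_C = 1/(ωC) = 134.0 Ω
Net reactance X = X_L − X_C = -74.48 Ω
Z = 220.0 − j74.48 Ω
|Z| = √(220.0² + 74.48²) = 232.3 Ω
∠Z = arctan(-74.48/220.0) = -18.70°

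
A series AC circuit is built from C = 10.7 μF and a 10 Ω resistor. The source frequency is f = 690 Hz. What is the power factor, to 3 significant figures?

0.421

ω = 2πf = 4335 rad/s
X_C = 1/(ωC) = 21.6 Ω
Z = 10.0 − j21.6 Ω
|Z| = √(10.0² + 21.6²) = 23.8 Ω
∠Z = arctan(-21.6/10.0) = -65.1°
cos φ = cos(-65.1°) = 0.421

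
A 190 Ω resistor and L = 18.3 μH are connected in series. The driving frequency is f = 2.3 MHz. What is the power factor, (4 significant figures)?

ω = 2πf = 1.445e+07 rad/s
X_L = ωL = 264.5 Ω
Z = 190.0 + j264.5 Ω
|Z| = √(190.0² + 264.5²) = 325.6 Ω
∠Z = arctan(264.5/190.0) = 54.30°
cos φ = cos(54.30°) = 0.5835

0.5835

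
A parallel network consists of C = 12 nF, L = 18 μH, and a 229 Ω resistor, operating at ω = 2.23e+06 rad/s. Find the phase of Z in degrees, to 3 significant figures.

X_L = ωL = 40.1 Ω
X_C = 1/(ωC) = 37.4 Ω
Parallel: admittances add. Y = 1/R + 1/(jωL) + jωC
Y = (0.00437 + j0.00185) S
|Y| = 0.00474 S → |Z| = 1/|Y| = 211 Ω, ∠Z = −∠Y = -22.9°

-22.9°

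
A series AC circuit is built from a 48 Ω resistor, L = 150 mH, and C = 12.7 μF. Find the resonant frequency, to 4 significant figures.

115.3 Hz

ω₀ = 1/√(LC) = 1/√(0.15 × 1.27e-05) = 724.5 rad/s
f₀ = ω₀/(2π) = 115.3 Hz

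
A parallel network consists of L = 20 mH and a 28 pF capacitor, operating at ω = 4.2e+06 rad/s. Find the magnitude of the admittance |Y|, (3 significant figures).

X_L = ωL = 84000 Ω
X_C = 1/(ωC) = 8500 Ω
Parallel: admittances add. Y = 1/(jωL) + jωC
Y = (0 + j0.000106) S
|Y| = 0.000106 S → |Z| = 1/|Y| = 9460 Ω, ∠Z = −∠Y = -90.0°

106 μS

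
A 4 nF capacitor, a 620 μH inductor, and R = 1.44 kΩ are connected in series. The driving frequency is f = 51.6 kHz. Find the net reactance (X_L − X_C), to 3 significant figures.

-570 Ω

ω = 2πf = 324200 rad/s
X_L = ωL = 201 Ω
X_C = 1/(ωC) = 771 Ω
X = 201 − 771 = -570 Ω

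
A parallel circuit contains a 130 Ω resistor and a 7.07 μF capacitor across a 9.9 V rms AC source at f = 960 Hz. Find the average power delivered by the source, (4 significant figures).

753.9 mW

ω = 2πf = 6032 rad/s
X_C = 1/(ωC) = 23.45 Ω
Parallel: admittances add. Y = 1/R + jωC
Y = (0.007692 + j0.04265) S
|Y| = 0.04333 S → |Z| = 1/|Y| = 23.08 Ω, ∠Z = −∠Y = -79.77°
I = V/|Z| = 429.0 mA
P = VI cos φ = 9.9 × 0.4290 × cos(-79.77°) = 753.9 mW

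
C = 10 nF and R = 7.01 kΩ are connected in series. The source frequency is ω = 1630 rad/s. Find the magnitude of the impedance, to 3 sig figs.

X_C = 1/(ωC) = 61300 Ω
Z = 7010 − j61300 Ω
|Z| = √(7010² + 61300²) = 61700 Ω

61700 Ω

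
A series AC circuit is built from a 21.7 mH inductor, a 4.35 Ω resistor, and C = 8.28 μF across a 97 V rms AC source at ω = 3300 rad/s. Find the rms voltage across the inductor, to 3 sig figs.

197 V

X_L = ωL = 71.6 Ω
X_C = 1/(ωC) = 36.6 Ω
Net reactance X = X_L − X_C = 35.0 Ω
Z = 4.35 + j35.0 Ω
|Z| = √(4.35² + 35.0²) = 35.3 Ω
I = V/|Z| = 2.75 A
V_L = I·|Z_L| = 2.75 × 71.6 = 197 V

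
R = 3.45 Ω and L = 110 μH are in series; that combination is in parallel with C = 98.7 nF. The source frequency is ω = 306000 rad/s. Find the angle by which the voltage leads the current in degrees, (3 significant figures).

X_L = ωL = 33.7 Ω
X_C = 1/(ωC) = 33.1 Ω
Branch 1 (R+jX_L): Z₁ = 3.45 + j33.7 Ω, |Z₁| = 33.8 Ω
Branch 2 (−jX_C): Z₂ = −j33.1 Ω
Parallel: Z = Z₁Z₂/(Z₁+Z₂), |Z| = 321 Ω, ∠Z = -14.9°

-14.9°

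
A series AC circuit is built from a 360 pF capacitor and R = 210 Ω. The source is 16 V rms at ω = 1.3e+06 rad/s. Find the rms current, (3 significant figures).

7.45 mA

X_C = 1/(ωC) = 2140 Ω
Z = 210 − j2140 Ω
|Z| = √(210² + 2140²) = 2150 Ω
I = V/|Z| = 16/2150 = 7.45 mA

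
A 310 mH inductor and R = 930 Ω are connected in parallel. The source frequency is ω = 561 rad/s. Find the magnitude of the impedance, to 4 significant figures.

170.9 Ω

X_L = ωL = 173.9 Ω
Parallel: admittances add. Y = 1/R + 1/(jωL)
Y = (0.001075 − j0.005750) S
|Y| = 0.005850 S → |Z| = 1/|Y| = 170.9 Ω, ∠Z = −∠Y = 79.41°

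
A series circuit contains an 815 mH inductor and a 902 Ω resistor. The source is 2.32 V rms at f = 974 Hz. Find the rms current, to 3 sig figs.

ω = 2πf = 6120 rad/s
X_L = ωL = 4990 Ω
Z = 902 + j4990 Ω
|Z| = √(902² + 4990²) = 5070 Ω
I = V/|Z| = 2.32/5070 = 458 μA

458 μA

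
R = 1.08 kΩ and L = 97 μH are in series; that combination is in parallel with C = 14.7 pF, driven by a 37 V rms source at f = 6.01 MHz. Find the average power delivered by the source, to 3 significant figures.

101 mW

ω = 2πf = 3.776e+07 rad/s
X_L = ωL = 3660 Ω
X_C = 1/(ωC) = 1800 Ω
Branch 1 (R+jX_L): Z₁ = 1080 + j3660 Ω, |Z₁| = 3820 Ω
Branch 2 (−jX_C): Z₂ = −j1800 Ω
Parallel: Z = Z₁Z₂/(Z₁+Z₂), |Z| = 3200 Ω, ∠Z = -76.3°
I = V/|Z| = 11.6 mA
P = VI cos φ = 37 × 0.0116 × cos(-76.3°) = 101 mW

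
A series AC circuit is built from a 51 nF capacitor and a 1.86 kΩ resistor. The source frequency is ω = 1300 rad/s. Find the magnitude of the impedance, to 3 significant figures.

X_C = 1/(ωC) = 15100 Ω
Z = 1860 − j15100 Ω
|Z| = √(1860² + 15100²) = 15200 Ω

15200 Ω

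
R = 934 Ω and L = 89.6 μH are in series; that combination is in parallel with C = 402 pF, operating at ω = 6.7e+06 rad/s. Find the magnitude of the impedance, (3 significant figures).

429 Ω

X_L = ωL = 600 Ω
X_C = 1/(ωC) = 371 Ω
Branch 1 (R+jX_L): Z₁ = 934 + j600 Ω, |Z₁| = 1110 Ω
Branch 2 (−jX_C): Z₂ = −j371 Ω
Parallel: Z = Z₁Z₂/(Z₁+Z₂), |Z| = 429 Ω, ∠Z = -71.0°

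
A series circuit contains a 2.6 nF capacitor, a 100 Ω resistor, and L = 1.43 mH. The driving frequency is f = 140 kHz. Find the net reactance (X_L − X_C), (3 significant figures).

ω = 2πf = 879600 rad/s
X_L = ωL = 1260 Ω
X_C = 1/(ωC) = 437 Ω
X = 1260 − 437 = 821 Ω

821 Ω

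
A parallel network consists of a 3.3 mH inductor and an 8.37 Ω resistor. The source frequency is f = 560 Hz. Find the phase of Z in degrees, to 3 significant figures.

35.8°

ω = 2πf = 3519 rad/s
X_L = ωL = 11.6 Ω
Parallel: admittances add. Y = 1/R + 1/(jωL)
Y = (0.119 − j0.0861) S
|Y| = 0.147 S → |Z| = 1/|Y| = 6.79 Ω, ∠Z = −∠Y = 35.8°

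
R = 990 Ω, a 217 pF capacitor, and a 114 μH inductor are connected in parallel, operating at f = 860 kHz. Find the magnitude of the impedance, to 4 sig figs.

904.1 Ω

ω = 2πf = 5.404e+06 rad/s
X_L = ωL = 616.0 Ω
X_C = 1/(ωC) = 852.8 Ω
Parallel: admittances add. Y = 1/R + 1/(jωL) + jωC
Y = (0.001010 − j0.0004508) S
|Y| = 0.001106 S → |Z| = 1/|Y| = 904.1 Ω, ∠Z = −∠Y = 24.05°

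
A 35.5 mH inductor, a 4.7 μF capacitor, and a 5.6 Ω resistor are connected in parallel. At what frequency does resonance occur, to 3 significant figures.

390 Hz

ω₀ = 1/√(LC) = 1/√(0.0355 × 4.7e-06) = 2448 rad/s
f₀ = ω₀/(2π) = 390 Hz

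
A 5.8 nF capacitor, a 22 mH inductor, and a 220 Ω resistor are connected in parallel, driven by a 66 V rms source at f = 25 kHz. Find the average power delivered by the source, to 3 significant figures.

ω = 2πf = 157100 rad/s
X_L = ωL = 3460 Ω
X_C = 1/(ωC) = 1100 Ω
Parallel: admittances add. Y = 1/R + 1/(jωL) + jωC
Y = (0.00455 + j0.000622) S
|Y| = 0.00459 S → |Z| = 1/|Y| = 218 Ω, ∠Z = −∠Y = -7.79°
I = V/|Z| = 303 mA
P = VI cos φ = 66 × 0.303 × cos(-7.79°) = 19.8 W

19.8 W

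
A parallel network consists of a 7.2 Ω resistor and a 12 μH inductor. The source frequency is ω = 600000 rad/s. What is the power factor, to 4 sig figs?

X_L = ωL = 7.200 Ω
Parallel: admittances add. Y = 1/R + 1/(jωL)
Y = (0.1389 − j0.1389) S
|Y| = 0.1964 S → |Z| = 1/|Y| = 5.091 Ω, ∠Z = −∠Y = 45.00°
cos φ = cos(45.00°) = 0.7071

0.7071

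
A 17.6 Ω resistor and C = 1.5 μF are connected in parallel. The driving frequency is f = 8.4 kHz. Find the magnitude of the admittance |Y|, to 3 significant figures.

97.4 mS

ω = 2πf = 52780 rad/s
X_C = 1/(ωC) = 12.6 Ω
Parallel: admittances add. Y = 1/R + jωC
Y = (0.0568 + j0.0792) S
|Y| = 0.0974 S → |Z| = 1/|Y| = 10.3 Ω, ∠Z = −∠Y = -54.3°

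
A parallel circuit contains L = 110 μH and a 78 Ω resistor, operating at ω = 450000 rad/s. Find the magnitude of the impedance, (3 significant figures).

41.8 Ω

X_L = ωL = 49.5 Ω
Parallel: admittances add. Y = 1/R + 1/(jωL)
Y = (0.0128 − j0.0202) S
|Y| = 0.0239 S → |Z| = 1/|Y| = 41.8 Ω, ∠Z = −∠Y = 57.6°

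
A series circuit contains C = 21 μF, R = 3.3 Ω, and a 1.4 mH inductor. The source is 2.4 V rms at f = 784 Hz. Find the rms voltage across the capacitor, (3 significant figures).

5.38 V

ω = 2πf = 4926 rad/s
X_L = ωL = 6.90 Ω
X_C = 1/(ωC) = 9.67 Ω
Net reactance X = X_L − X_C = -2.77 Ω
Z = 3.30 − j2.77 Ω
|Z| = √(3.30² + 2.77²) = 4.31 Ω
I = V/|Z| = 557 mA
V_C = I·|Z_C| = 0.557 × 9.67 = 5.38 V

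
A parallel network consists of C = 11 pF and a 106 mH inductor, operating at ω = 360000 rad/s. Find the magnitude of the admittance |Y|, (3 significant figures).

X_L = ωL = 38200 Ω
X_C = 1/(ωC) = 253000 Ω
Parallel: admittances add. Y = 1/(jωL) + jωC
Y = (0 − j2.22e-05) S
|Y| = 2.22e-05 S → |Z| = 1/|Y| = 45000 Ω, ∠Z = −∠Y = 90.0°

22.2 μS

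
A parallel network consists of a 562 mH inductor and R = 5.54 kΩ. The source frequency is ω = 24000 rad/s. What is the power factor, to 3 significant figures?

0.925

X_L = ωL = 13500 Ω
Parallel: admittances add. Y = 1/R + 1/(jωL)
Y = (0.000181 − j7.41e-05) S
|Y| = 0.000195 S → |Z| = 1/|Y| = 5120 Ω, ∠Z = −∠Y = 22.3°
cos φ = cos(22.3°) = 0.925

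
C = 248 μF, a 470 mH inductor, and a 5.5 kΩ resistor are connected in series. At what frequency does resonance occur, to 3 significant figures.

ω₀ = 1/√(LC) = 1/√(0.47 × 0.000248) = 92.62 rad/s
f₀ = ω₀/(2π) = 14.7 Hz

14.7 Hz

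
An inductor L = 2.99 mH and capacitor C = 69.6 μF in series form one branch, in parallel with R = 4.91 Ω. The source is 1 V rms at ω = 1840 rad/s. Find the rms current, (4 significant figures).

X_L = ωL = 5.502 Ω
X_C = 1/(ωC) = 7.809 Ω
Branch 1: Z₁ = R = 4.910 Ω
Branch 2 (series LC): Z₂ = j(X_L − X_C) = −j2.307 Ω
Parallel: Z = Z₁Z₂/(Z₁+Z₂), |Z| = 2.088 Ω, ∠Z = -64.83°
I = V/|Z| = 1/2.088 = 478.9 mA

478.9 mA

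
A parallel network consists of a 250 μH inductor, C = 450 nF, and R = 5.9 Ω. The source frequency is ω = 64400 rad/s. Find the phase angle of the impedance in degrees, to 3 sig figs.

11.1°

X_L = ωL = 16.1 Ω
X_C = 1/(ωC) = 34.5 Ω
Parallel: admittances add. Y = 1/R + 1/(jωL) + jωC
Y = (0.169 − j0.0331) S
|Y| = 0.173 S → |Z| = 1/|Y| = 5.79 Ω, ∠Z = −∠Y = 11.1°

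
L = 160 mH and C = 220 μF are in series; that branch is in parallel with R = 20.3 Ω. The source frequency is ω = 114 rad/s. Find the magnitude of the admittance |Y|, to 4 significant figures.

X_L = ωL = 18.24 Ω
X_C = 1/(ωC) = 39.87 Ω
Branch 1: Z₁ = R = 20.30 Ω
Branch 2 (series LC): Z₂ = j(X_L − X_C) = −j21.63 Ω
Parallel: Z = Z₁Z₂/(Z₁+Z₂), |Z| = 14.80 Ω, ∠Z = -43.18°
|Y| = 1/|Z| = 67.55 mS

67.55 mS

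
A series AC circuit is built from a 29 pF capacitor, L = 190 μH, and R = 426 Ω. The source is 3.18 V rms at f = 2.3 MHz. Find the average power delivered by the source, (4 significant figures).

ω = 2πf = 1.445e+07 rad/s
X_L = ωL = 2746 Ω
X_C = 1/(ωC) = 2386 Ω
Net reactance X = X_L − X_C = 359.6 Ω
Z = 426.0 + j359.6 Ω
|Z| = √(426.0² + 359.6²) = 557.5 Ω
∠Z = arctan(359.6/426.0) = 40.17°
I = V/|Z| = 5.704 mA
P = VI cos φ = 3.18 × 0.005704 × cos(40.17°) = 13.86 mW

13.86 mW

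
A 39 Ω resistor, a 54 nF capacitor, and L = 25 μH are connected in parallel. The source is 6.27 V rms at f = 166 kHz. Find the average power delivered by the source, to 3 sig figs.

ω = 2πf = 1.043e+06 rad/s
X_L = ωL = 26.1 Ω
X_C = 1/(ωC) = 17.8 Ω
Parallel: admittances add. Y = 1/R + 1/(jωL) + jωC
Y = (0.0256 + j0.0180) S
|Y| = 0.0313 S → |Z| = 1/|Y| = 31.9 Ω, ∠Z = −∠Y = -35.0°
I = V/|Z| = 196 mA
P = VI cos φ = 6.27 × 0.196 × cos(-35.0°) = 1.01 W

1.01 W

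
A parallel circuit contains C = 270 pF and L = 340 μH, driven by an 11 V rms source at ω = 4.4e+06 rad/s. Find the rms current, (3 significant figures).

5.72 mA

X_L = ωL = 1500 Ω
X_C = 1/(ωC) = 842 Ω
Parallel: admittances add. Y = 1/(jωL) + jωC
Y = (0 + j0.000520) S
|Y| = 0.000520 S → |Z| = 1/|Y| = 1920 Ω, ∠Z = −∠Y = -90.0°
I = V/|Z| = 11/1920 = 5.72 mA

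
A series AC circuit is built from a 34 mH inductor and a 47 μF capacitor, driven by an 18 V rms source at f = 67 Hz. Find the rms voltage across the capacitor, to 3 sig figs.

ω = 2πf = 421.0 rad/s
X_L = ωL = 14.3 Ω
X_C = 1/(ωC) = 50.5 Ω
Net reactance X = X_L − X_C = -36.2 Ω
Z = − j36.2 Ω
|Z| = √(0² + 36.2²) = 36.2 Ω
I = V/|Z| = 497 mA
V_C = I·|Z_C| = 0.497 × 50.5 = 25.1 V

25.1 V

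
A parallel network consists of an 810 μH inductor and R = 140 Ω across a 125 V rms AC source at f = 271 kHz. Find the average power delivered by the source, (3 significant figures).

ω = 2πf = 1.703e+06 rad/s
X_L = ωL = 1380 Ω
Parallel: admittances add. Y = 1/R + 1/(jωL)
Y = (0.00714 − j0.000725) S
|Y| = 0.00718 S → |Z| = 1/|Y| = 139 Ω, ∠Z = −∠Y = 5.80°
I = V/|Z| = 897 mA
P = VI cos φ = 125 × 0.897 × cos(5.80°) = 112 W

112 W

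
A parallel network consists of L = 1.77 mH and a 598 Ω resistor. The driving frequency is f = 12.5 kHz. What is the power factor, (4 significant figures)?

0.2264

ω = 2πf = 78540 rad/s
X_L = ωL = 139.0 Ω
Parallel: admittances add. Y = 1/R + 1/(jωL)
Y = (0.001672 − j0.007193) S
|Y| = 0.007385 S → |Z| = 1/|Y| = 135.4 Ω, ∠Z = −∠Y = 76.91°
cos φ = cos(76.91°) = 0.2264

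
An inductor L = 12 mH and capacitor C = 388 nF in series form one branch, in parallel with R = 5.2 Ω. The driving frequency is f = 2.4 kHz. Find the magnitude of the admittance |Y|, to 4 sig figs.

ω = 2πf = 15080 rad/s
X_L = ωL = 181.0 Ω
X_C = 1/(ωC) = 170.9 Ω
Branch 1: Z₁ = R = 5.200 Ω
Branch 2 (series LC): Z₂ = j(X_L − X_C) = j10.04 Ω
Parallel: Z = Z₁Z₂/(Z₁+Z₂), |Z| = 4.618 Ω, ∠Z = 27.38°
|Y| = 1/|Z| = 216.6 mS

216.6 mS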